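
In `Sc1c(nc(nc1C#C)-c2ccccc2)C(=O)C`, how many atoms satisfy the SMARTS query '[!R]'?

The query [!R] means: !R matches any atom not in a ring.
Check the 18 heavy atoms by environment: 2× n (aromatic, in 6-ring) → no; 10× c (aromatic, in 6-ring) → no; 4× C (acyclic) → match; 1× O (acyclic) → match; 1× S (acyclic) → match.
Summing the matching environments: 4 + 1 + 1 = 6 matching atoms.

6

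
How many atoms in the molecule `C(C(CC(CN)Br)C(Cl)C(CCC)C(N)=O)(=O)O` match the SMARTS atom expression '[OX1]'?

2

Check the 18 heavy atoms by environment: 9× C (X4) → no; 1× Cl (X1) → no; 2× N (X3) → no; 1× Br (X1) → no; 2× C (X3) → no; 2× O (X1) → match; 1× O (X2) → no.
That gives 2 matching atoms.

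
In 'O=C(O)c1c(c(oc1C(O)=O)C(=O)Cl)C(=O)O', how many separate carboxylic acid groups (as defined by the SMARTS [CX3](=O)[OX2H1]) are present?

3

[CX3](=O)[OX2H1] is the SMARTS for a carboxylic acid: an sp2 carbon double-bonded to O and single-bonded to an -OH oxygen.
The molecule carries 3 separate instances of a carboxylic acid group (-C(=O)OH) meeting every constraint; each maps to a distinct set of atoms, giving 3 matches.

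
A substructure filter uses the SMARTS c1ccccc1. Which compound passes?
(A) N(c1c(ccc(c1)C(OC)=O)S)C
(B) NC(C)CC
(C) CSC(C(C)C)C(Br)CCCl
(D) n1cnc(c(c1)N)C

c1ccccc1 describes six aromatic carbons in a ring (a benzene ring).
(A) contains the required atom environment, so the pattern matches.
(B) has a methyl group (-CH3) but no six-membered all-carbon aromatic ring is present.
(C) has a methyl group (-CH3) but no six-membered all-carbon aromatic ring is present.
(D) has a methyl group (-CH3) but no six-membered all-carbon aromatic ring is present.
So the answer is (A).

A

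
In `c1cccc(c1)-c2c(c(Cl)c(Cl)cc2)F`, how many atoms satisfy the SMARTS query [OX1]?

0

Check the 15 heavy atoms by environment: 12× c (aromatic, X3) → no; 2× Cl (X1) → no; 1× F (X1) → no.
No environment satisfies the query, so 0 matching atoms.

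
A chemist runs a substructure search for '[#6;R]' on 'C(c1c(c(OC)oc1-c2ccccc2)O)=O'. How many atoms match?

10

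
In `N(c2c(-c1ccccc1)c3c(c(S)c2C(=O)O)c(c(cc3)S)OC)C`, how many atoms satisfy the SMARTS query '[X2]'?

4

The query [X2] means: any atom with exactly two total connections (bonds + H).
Check the 25 heavy atoms by environment: 16× c (aromatic, X3) → no; 2× S (X2) → match; 2× O (X2) → match; 2× C (X4) → no; 1× C (X3) → no; 1× O (X1) → no; 1× N (X3) → no.
Summing the matching environments: 2 + 2 = 4 matching atoms.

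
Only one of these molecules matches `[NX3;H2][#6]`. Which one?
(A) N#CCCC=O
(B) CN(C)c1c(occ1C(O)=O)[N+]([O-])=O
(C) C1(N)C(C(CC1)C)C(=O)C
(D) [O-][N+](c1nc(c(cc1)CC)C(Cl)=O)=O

C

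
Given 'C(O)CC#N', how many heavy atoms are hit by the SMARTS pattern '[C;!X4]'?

1

The query [C;!X4] means: aliphatic carbon that does not have four total connections.
Check the 5 heavy atoms by environment: 2× C (X4) → no; 1× C (X2) → match; 1× N (X1) → no; 1× O (X2) → no.
That gives 1 matching atom.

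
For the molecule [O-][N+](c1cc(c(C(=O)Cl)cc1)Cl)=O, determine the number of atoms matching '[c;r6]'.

6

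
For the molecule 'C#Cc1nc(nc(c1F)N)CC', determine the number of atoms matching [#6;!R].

4

Check the 12 heavy atoms by environment: 2× n (aromatic, in 6-ring) → no; 4× c (aromatic, in 6-ring) → no; 4× C (acyclic) → match; 1× F (acyclic) → no; 1× N (acyclic) → no.
That gives 4 matching atoms.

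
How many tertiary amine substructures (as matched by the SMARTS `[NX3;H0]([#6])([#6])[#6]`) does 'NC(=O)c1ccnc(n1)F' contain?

0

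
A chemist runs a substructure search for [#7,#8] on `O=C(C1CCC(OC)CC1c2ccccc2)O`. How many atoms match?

3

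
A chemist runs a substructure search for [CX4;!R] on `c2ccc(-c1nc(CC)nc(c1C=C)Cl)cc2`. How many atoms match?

2

Check the 17 heavy atoms by environment: 2× n (aromatic, X2, in 6-ring) → no; 10× c (aromatic, X3, in 6-ring) → no; 2× C (X4, acyclic) → match; 2× C (X3, acyclic) → no; 1× Cl (X1, acyclic) → no.
That gives 2 matching atoms.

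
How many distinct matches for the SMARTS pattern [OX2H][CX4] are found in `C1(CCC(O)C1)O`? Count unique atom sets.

2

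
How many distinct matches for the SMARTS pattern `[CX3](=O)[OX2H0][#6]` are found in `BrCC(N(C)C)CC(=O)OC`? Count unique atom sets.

[CX3](=O)[OX2H0][#6] is the SMARTS for an ester: a carbonyl carbon bonded to an oxygen that is itself bonded to carbon (no H on that O).
Exactly one fragment in the molecule meets all constraints, giving 1 match.

1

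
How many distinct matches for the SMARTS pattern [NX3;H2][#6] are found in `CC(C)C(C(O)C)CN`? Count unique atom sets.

[NX3;H2][#6] is the SMARTS for a primary amine: a trivalent nitrogen with two H attached to carbon.
Exactly one fragment in the molecule meets all constraints, giving 1 match.

1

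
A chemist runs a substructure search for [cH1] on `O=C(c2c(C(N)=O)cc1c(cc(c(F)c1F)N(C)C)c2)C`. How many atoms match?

3

The query [cH1] means: aromatic carbon bearing exactly one hydrogen.
Check the 21 heavy atoms by environment: 7× c (aromatic, H0) → no; 3× c (aromatic, H1) → match; 2× F (H0) → no; 2× C (H0) → no; 2× O (H0) → no; 3× C (H3) → no; 1× N (H0) → no; 1× N (H2) → no.
That gives 3 matching atoms.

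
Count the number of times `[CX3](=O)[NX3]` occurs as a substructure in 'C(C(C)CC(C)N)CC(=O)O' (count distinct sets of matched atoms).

0

[CX3](=O)[NX3] is the SMARTS for an amide: a carbonyl carbon bonded to a trivalent nitrogen.
The molecule has a primary amino group (-NH2), but the -NH2 is not attached to a carbonyl carbon; nothing else fits, so there are 0 matches.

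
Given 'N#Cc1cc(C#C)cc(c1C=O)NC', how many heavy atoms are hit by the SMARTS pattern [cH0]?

4

The query [cH0] means: aromatic carbon with no attached hydrogen (substituted or ring-fusion).
Check the 14 heavy atoms by environment: 4× c (aromatic, H0) → match; 2× c (aromatic, H1) → no; 2× C (H0) → no; 1× N (H0) → no; 2× C (H1) → no; 1× O (H0) → no; 1× N (H1) → no; 1× C (H3) → no.
That gives 4 matching atoms.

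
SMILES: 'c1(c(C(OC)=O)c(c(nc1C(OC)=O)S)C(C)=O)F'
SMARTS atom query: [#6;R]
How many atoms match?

5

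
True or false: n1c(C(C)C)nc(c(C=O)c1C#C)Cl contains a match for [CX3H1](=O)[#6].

True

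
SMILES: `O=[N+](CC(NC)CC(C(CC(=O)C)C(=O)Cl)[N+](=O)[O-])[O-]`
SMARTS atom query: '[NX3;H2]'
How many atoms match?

The query [NX3;H2] means: aliphatic N with 3 total connections, two of them H — an -NH2 nitrogen (amine or amide).
Check the 20 heavy atoms by environment: 3× C (H2, X4) → no; 3× C (H1, X4) → no; 2× N (charge +1, H0, X3) → no; 2× O (charge -1, H0, X1) → no; 4× O (H0, X1) → no; 1× N (H1, X3) → no; 2× C (H3, X4) → no; 2× C (H0, X3) → no; 1× Cl (H0, X1) → no.
No environment satisfies the query, so 0 matching atoms.

0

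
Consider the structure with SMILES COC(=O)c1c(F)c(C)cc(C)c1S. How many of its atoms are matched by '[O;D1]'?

1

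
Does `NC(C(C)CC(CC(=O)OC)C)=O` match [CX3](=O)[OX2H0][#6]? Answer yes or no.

The pattern [CX3](=O)[OX2H0][#6] describes a carbonyl carbon bonded to an oxygen that is itself bonded to carbon (no H on that O) — an ester.
The molecule carries a methyl-ester group (-C(=O)OCH3), whose atoms satisfy every constraint of the query, so the pattern matches.

Yes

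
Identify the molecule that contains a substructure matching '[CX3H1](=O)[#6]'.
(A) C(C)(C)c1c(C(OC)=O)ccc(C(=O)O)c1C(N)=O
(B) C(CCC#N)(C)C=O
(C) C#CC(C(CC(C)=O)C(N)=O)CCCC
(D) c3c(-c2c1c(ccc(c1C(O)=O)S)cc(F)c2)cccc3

[CX3H1](=O)[#6] describes an sp2 carbon with one H, double-bonded to O and single-bonded to carbon (an aldehyde).
(A) has a carboxylic acid group (-C(=O)OH) but the carbonyl carbon has H0 and is bonded to O, not H1.
(B) contains an aldehyde (-CHO), which satisfies every atom and bond constraint.
(C) has an acetyl/ketone group (-C(=O)CH3) but the carbonyl carbon has H0 (two carbon neighbours), not H1.
(D) has a carboxylic acid group (-C(=O)OH) but the carbonyl carbon has H0 and is bonded to O, not H1.
So the answer is (B).

B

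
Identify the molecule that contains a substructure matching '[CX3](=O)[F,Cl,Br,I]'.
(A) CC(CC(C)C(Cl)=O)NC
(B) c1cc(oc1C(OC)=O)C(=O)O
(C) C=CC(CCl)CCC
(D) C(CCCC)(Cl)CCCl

A

[CX3](=O)[F,Cl,Br,I] describes a carbonyl carbon bonded to a halogen (an acyl halide).
(A) contains an acyl chloride (-C(=O)Cl), which satisfies every atom and bond constraint.
(B) has a methyl-ester group (-C(=O)OCH3) but the carbonyl is bonded to -O-C, not to a halogen.
(C) has a chloro substituent but the Cl is not on a carbonyl carbon.
(D) has a chloro substituent but the Cl is not on a carbonyl carbon.
So the answer is (A).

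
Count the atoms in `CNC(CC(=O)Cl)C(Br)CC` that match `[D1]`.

5

The query [D1] means: atom with exactly one heavy-atom neighbour (degree 1).
Check the 11 heavy atoms by environment: 2× C (D2) → no; 3× C (D3) → no; 1× Br (D1) → match; 1× O (D1) → match; 1× Cl (D1) → match; 2× C (D1) → match; 1× N (D2) → no.
Summing the matching environments: 1 + 1 + 1 + 2 = 5 matching atoms.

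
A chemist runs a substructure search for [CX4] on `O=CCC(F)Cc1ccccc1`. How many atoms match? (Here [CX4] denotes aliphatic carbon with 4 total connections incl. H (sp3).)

3

The query [CX4] means: C with X4: aliphatic carbon with exactly 4 total connections (bonds + H).
Check the 12 heavy atoms by environment: 3× C (X4) → match; 6× c (aromatic, X3) → no; 1× C (X3) → no; 1× O (X1) → no; 1× F (X1) → no.
That gives 3 matching atoms.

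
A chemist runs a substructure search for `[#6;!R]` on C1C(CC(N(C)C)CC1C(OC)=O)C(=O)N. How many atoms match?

5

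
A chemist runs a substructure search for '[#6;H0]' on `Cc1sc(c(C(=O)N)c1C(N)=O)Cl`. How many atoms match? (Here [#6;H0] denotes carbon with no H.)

6

Check the 13 heavy atoms by environment: 1× s (aromatic, H0) → no; 4× c (aromatic, H0) → match; 1× C (H3) → no; 2× C (H0) → match; 2× O (H0) → no; 2× N (H2) → no; 1× Cl (H0) → no.
Summing the matching environments: 4 + 2 = 6 matching atoms.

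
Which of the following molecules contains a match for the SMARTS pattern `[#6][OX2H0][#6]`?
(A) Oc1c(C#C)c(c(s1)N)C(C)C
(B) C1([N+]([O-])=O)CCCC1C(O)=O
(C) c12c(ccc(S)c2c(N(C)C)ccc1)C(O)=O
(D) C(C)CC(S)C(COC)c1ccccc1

D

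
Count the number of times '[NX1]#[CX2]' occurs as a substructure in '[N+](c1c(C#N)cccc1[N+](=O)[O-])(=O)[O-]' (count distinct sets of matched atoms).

1

[NX1]#[CX2] is the SMARTS for a nitrile: a nitrogen triple-bonded to a two-connected carbon.
Exactly one fragment in the molecule meets all constraints, giving 1 match.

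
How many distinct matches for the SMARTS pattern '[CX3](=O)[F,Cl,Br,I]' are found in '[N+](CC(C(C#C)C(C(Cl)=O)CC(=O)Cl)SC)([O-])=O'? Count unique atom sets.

2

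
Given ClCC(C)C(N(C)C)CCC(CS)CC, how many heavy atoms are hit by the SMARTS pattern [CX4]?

12

Check the 15 heavy atoms by environment: 12× C (X4) → match; 1× Cl (X1) → no; 1× N (X3) → no; 1× S (X2) → no.
That gives 12 matching atoms.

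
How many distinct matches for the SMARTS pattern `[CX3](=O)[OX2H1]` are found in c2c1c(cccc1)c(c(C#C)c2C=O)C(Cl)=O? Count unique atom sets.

0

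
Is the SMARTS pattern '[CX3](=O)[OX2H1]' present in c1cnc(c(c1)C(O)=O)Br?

The pattern [CX3](=O)[OX2H1] describes an sp2 carbon double-bonded to O and single-bonded to an -OH oxygen — a carboxylic acid.
The molecule carries a carboxylic acid group (-C(=O)OH), whose atoms satisfy every constraint of the query, so the pattern matches.

Yes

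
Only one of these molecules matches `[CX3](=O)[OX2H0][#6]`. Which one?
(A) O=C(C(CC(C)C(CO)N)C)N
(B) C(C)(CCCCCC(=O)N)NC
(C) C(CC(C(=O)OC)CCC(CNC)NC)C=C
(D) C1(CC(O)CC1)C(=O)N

C

[CX3](=O)[OX2H0][#6] describes a carbonyl carbon bonded to an oxygen that is itself bonded to carbon (no H on that O) (an ester).
(A) has a primary amide (-C(=O)NH2) but the carbonyl is bonded to N, not to an O-C linkage.
(B) has a primary amide (-C(=O)NH2) but the carbonyl is bonded to N, not to an O-C linkage.
(C) contains a methyl-ester group (-C(=O)OCH3), which satisfies every atom and bond constraint.
(D) has a primary amide (-C(=O)NH2) but the carbonyl is bonded to N, not to an O-C linkage.
So the answer is (C).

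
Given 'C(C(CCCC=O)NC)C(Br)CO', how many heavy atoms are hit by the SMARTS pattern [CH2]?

The query [CH2] means: aliphatic carbon with exactly two hydrogens.
Check the 13 heavy atoms by environment: 5× C (H2) → match; 3× C (H1) → no; 1× O (H0) → no; 1× N (H1) → no; 1× C (H3) → no; 1× Br (H0) → no; 1× O (H1) → no.
That gives 5 matching atoms.

5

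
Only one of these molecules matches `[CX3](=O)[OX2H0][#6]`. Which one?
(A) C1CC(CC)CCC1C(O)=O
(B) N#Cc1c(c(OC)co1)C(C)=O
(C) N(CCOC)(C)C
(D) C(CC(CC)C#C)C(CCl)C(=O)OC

[CX3](=O)[OX2H0][#6] describes a carbonyl carbon bonded to an oxygen that is itself bonded to carbon (no H on that O) (an ester).
(A) has a carboxylic acid group (-C(=O)OH) but the singly-bonded O carries H (OX2H1, not H0).
(B) has a methoxy ether (-OCH3) but the ether oxygen is not adjacent to a C=O carbon.
(C) has a methoxy ether (-OCH3) but the ether oxygen is not adjacent to a C=O carbon.
(D) contains a methyl-ester group (-C(=O)OCH3), which satisfies every atom and bond constraint.
So the answer is (D).

D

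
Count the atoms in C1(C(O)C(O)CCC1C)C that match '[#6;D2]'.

Check the 10 heavy atoms by environment: 2× C (D2) → match; 4× C (D3) → no; 2× C (D1) → no; 2× O (D1) → no.
That gives 2 matching atoms.

2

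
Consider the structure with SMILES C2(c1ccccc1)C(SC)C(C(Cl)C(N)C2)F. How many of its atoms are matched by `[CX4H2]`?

1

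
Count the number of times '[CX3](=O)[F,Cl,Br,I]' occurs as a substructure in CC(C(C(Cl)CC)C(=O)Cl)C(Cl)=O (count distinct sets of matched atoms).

2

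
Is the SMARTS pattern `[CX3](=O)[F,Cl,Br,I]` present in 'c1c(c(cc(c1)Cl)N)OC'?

No

The pattern [CX3](=O)[F,Cl,Br,I] describes a carbonyl carbon bonded to a halogen — an acyl halide.
The closest candidate here is a chloro substituent, but the Cl is not on a carbonyl carbon. No other fragment satisfies the full query, so there is no match.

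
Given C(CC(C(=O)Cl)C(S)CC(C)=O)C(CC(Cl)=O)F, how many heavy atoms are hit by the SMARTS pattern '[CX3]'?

3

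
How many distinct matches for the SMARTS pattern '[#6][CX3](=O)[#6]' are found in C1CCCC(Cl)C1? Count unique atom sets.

[#6][CX3](=O)[#6] is the SMARTS for a ketone: a carbonyl carbon (no H) flanked by two carbons.
No fragment in the molecule satisfies every constraint, giving 0 matches.

0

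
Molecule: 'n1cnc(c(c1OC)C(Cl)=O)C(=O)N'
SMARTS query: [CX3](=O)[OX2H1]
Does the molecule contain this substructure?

The pattern [CX3](=O)[OX2H1] describes an sp2 carbon double-bonded to O and single-bonded to an -OH oxygen — a carboxylic acid.
The closest candidate here is a primary amide (-C(=O)NH2), but the carbonyl is bonded to N, not to an -OH oxygen. No other fragment satisfies the full query, so there is no match.

No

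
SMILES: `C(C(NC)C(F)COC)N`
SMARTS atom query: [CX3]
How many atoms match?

0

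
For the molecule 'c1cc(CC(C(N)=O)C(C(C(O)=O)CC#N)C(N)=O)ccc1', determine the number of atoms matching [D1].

Check the 22 heavy atoms by environment: 3× C (D2) → no; 6× C (D3) → no; 3× N (D1) → match; 1× c (aromatic, D3) → no; 5× c (aromatic, D2) → no; 4× O (D1) → match.
Summing the matching environments: 3 + 4 = 7 matching atoms.

7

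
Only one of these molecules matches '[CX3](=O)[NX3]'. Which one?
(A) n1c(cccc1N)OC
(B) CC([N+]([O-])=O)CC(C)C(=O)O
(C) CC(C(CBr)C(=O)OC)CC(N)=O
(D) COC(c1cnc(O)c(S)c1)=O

C

[CX3](=O)[NX3] describes a carbonyl carbon bonded to a trivalent nitrogen (an amide).
(A) has a primary amino group (-NH2) but the -NH2 is not attached to a carbonyl carbon.
(B) has a carboxylic acid group (-C(=O)OH) but the carbonyl is bonded to O, not to an NX3 nitrogen.
(C) contains a primary amide (-C(=O)NH2), which satisfies every atom and bond constraint.
(D) has a methyl-ester group (-C(=O)OCH3) but the carbonyl is bonded to O, not to an NX3 nitrogen.
So the answer is (C).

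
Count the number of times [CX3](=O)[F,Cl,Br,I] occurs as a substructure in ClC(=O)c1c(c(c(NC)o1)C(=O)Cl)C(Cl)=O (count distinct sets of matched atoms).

3

[CX3](=O)[F,Cl,Br,I] is the SMARTS for an acyl halide: a carbonyl carbon bonded to a halogen.
The molecule carries 3 separate instances of an acyl chloride (-C(=O)Cl) meeting every constraint; each maps to a distinct set of atoms, giving 3 matches.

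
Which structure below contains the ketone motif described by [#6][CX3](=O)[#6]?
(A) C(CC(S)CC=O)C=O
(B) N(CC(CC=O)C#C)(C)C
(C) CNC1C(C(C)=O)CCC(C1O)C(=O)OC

C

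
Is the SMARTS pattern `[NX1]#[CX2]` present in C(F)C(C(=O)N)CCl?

No

The pattern [NX1]#[CX2] describes a nitrogen triple-bonded to a two-connected carbon — a nitrile.
The closest candidate here is a primary amide (-C(=O)NH2), but the nitrogen is NX3, not NX1. No other fragment satisfies the full query, so there is no match.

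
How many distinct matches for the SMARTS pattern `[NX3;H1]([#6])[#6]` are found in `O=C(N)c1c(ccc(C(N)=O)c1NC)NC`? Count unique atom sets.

2

[NX3;H1]([#6])[#6] is the SMARTS for a secondary amine: a trivalent nitrogen with one H, bonded to two carbons.
The molecule carries 2 separate instances of an N-methylamino group (-NHCH3) meeting every constraint; each maps to a distinct set of atoms, giving 2 matches.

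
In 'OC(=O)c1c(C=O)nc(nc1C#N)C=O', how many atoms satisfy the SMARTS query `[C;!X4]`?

4

The query [C;!X4] means: aliphatic carbon that does not have four total connections.
Check the 15 heavy atoms by environment: 2× n (aromatic, X2) → no; 4× c (aromatic, X3) → no; 3× C (X3) → match; 3× O (X1) → no; 1× C (X2) → match; 1× N (X1) → no; 1× O (X2) → no.
Summing the matching environments: 3 + 1 = 4 matching atoms.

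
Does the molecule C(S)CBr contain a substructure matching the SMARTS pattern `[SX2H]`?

The pattern [SX2H] describes an aliphatic sulfur with two connections, one being H — a thiol.
The molecule carries a thiol (-SH), whose atoms satisfy every constraint of the query, so the pattern matches.

Yes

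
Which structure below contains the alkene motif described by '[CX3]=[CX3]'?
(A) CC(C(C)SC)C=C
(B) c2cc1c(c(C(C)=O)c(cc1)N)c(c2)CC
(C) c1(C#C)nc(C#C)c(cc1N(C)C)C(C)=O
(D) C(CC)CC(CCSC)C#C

A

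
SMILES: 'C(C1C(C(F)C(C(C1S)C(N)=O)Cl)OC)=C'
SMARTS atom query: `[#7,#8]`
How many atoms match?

Check the 16 heavy atoms by environment: 10× C → no; 1× F → no; 2× O → match; 1× N → match; 1× Cl → no; 1× S → no.
Summing the matching environments: 2 + 1 = 3 matching atoms.

3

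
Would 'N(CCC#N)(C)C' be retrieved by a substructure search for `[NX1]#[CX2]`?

Yes

The pattern [NX1]#[CX2] describes a nitrogen triple-bonded to a two-connected carbon — a nitrile.
The molecule carries a nitrile (-C#N), whose atoms satisfy every constraint of the query, so the pattern matches.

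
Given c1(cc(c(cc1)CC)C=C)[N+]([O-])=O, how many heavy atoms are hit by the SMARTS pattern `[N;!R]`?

1

The query [N;!R] means: aliphatic nitrogen not in a ring.
Check the 13 heavy atoms by environment: 6× c (aromatic, in 6-ring) → no; 4× C (acyclic) → no; 1× N (charge +1, acyclic) → match; 1× O (charge -1, acyclic) → no; 1× O (acyclic) → no.
That gives 1 matching atom.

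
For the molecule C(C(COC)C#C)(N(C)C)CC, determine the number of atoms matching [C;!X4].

Check the 12 heavy atoms by environment: 8× C (X4) → no; 1× N (X3) → no; 2× C (X2) → match; 1× O (X2) → no.
That gives 2 matching atoms.

2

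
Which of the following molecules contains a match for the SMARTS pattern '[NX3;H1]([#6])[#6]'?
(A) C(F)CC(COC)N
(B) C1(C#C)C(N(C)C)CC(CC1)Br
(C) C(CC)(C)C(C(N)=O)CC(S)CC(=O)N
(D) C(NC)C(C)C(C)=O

D

[NX3;H1]([#6])[#6] describes a trivalent nitrogen with one H, bonded to two carbons (a secondary amine).
(A) has a primary amino group (-NH2) but the nitrogen has H2 and only one carbon neighbour.
(B) has a dimethylamino group (-N(CH3)2) but the nitrogen has H0, not H1.
(C) has a primary amide (-C(=O)NH2) but the -C(=O)NH2 nitrogen has H2, not H1.
(D) contains an N-methylamino group (-NHCH3), which satisfies every atom and bond constraint.
So the answer is (D).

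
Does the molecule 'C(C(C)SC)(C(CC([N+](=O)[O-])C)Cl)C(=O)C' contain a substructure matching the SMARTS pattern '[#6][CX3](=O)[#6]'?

The pattern [#6][CX3](=O)[#6] describes a carbonyl carbon (no H) flanked by two carbons — a ketone.
The molecule carries an acetyl/ketone group (-C(=O)CH3), whose atoms satisfy every constraint of the query, so the pattern matches.

Yes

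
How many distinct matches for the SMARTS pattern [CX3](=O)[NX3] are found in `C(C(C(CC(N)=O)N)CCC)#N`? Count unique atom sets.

1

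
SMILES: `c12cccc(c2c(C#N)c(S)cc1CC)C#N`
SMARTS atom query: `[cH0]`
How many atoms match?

The query [cH0] means: aromatic carbon with no attached hydrogen (substituted or ring-fusion).
Check the 17 heavy atoms by environment: 6× c (aromatic, H0) → match; 4× c (aromatic, H1) → no; 1× S (H1) → no; 2× C (H0) → no; 2× N (H0) → no; 1× C (H2) → no; 1× C (H3) → no.
That gives 6 matching atoms.

6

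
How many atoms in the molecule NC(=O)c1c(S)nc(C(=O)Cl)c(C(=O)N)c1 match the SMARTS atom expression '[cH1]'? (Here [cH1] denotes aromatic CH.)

1

The query [cH1] means: aromatic carbon bearing exactly one hydrogen.
Check the 16 heavy atoms by environment: 1× n (aromatic, H0) → no; 4× c (aromatic, H0) → no; 1× c (aromatic, H1) → match; 3× C (H0) → no; 3× O (H0) → no; 1× Cl (H0) → no; 1× S (H1) → no; 2× N (H2) → no.
That gives 1 matching atom.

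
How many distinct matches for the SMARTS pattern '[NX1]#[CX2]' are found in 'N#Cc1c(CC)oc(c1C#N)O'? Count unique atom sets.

[NX1]#[CX2] is the SMARTS for a nitrile: a nitrogen triple-bonded to a two-connected carbon.
The molecule carries 2 separate instances of a nitrile (-C#N) meeting every constraint; each maps to a distinct set of atoms, giving 2 matches.

2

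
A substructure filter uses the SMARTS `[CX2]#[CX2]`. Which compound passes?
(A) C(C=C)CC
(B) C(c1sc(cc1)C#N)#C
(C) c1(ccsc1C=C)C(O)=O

B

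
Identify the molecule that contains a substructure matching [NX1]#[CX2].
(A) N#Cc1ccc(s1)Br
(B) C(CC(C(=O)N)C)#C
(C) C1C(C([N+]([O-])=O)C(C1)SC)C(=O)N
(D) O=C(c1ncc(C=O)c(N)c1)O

A

[NX1]#[CX2] describes a nitrogen triple-bonded to a two-connected carbon (a nitrile).
(A) contains a nitrile (-C#N), which satisfies every atom and bond constraint.
(B) has a primary amide (-C(=O)NH2) but the nitrogen is NX3, not NX1.
(C) has a nitro group (-[N+](=O)[O-]) but there is no C#N triple bond.
(D) has a primary amino group (-NH2) but the nitrogen is NX3 (three connections), not NX1 triple-bonded.
So the answer is (A).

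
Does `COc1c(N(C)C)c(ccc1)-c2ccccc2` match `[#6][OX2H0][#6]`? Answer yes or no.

Yes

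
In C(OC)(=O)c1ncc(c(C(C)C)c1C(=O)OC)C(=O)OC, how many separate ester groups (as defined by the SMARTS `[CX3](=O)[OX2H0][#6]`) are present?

[CX3](=O)[OX2H0][#6] is the SMARTS for an ester: a carbonyl carbon bonded to an oxygen that is itself bonded to carbon (no H on that O).
The molecule carries 3 separate instances of a methyl-ester group (-C(=O)OCH3) meeting every constraint; each maps to a distinct set of atoms, giving 3 matches.

3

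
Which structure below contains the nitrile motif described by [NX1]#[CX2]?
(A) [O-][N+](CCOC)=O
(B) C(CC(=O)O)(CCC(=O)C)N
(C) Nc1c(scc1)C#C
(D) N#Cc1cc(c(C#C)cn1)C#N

D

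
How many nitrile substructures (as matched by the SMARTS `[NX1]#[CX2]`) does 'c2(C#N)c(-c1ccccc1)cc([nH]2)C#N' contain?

2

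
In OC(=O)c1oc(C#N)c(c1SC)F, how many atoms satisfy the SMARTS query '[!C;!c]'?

The query [!C;!c] means: neither aliphatic nor aromatic carbon — same as [!#6].
Check the 13 heavy atoms by environment: 1× o (aromatic) → match; 4× c (aromatic) → no; 1× S → match; 3× C → no; 2× O → match; 1× N → match; 1× F → match.
Summing the matching environments: 1 + 1 + 2 + 1 + 1 = 6 matching atoms.

6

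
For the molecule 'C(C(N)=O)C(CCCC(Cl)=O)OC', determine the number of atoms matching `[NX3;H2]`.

Check the 13 heavy atoms by environment: 4× C (H2, X4) → no; 1× C (H1, X4) → no; 2× C (H0, X3) → no; 2× O (H0, X1) → no; 1× N (H2, X3) → match; 1× O (H0, X2) → no; 1× C (H3, X4) → no; 1× Cl (H0, X1) → no.
That gives 1 matching atom.

1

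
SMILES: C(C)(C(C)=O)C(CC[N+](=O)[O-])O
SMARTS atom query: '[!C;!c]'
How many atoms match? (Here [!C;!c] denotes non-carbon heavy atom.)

The query [!C;!c] means: neither aliphatic nor aromatic carbon — same as [!#6].
Check the 12 heavy atoms by environment: 7× C → no; 3× O → match; 1× N (charge +1) → match; 1× O (charge -1) → match.
Summing the matching environments: 3 + 1 + 1 = 5 matching atoms.

5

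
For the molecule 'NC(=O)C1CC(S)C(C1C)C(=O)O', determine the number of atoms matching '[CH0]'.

2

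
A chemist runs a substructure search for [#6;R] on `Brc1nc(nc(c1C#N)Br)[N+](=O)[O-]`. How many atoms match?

4

Check the 13 heavy atoms by environment: 2× n (aromatic, in 6-ring) → no; 4× c (aromatic, in 6-ring) → match; 2× Br (acyclic) → no; 1× C (acyclic) → no; 1× N (acyclic) → no; 1× N (charge +1, acyclic) → no; 1× O (charge -1, acyclic) → no; 1× O (acyclic) → no.
That gives 4 matching atoms.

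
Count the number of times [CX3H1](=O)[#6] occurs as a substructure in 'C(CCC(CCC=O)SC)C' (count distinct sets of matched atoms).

1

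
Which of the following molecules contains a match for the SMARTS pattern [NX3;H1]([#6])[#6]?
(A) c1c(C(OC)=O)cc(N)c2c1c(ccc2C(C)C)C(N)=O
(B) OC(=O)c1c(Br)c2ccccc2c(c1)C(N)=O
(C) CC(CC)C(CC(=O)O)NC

C

[NX3;H1]([#6])[#6] describes a trivalent nitrogen with one H, bonded to two carbons (a secondary amine).
(A) has a primary amino group (-NH2) but the nitrogen has H2 and only one carbon neighbour.
(B) has a primary amide (-C(=O)NH2) but the -C(=O)NH2 nitrogen has H2, not H1.
(C) contains an N-methylamino group (-NHCH3), which satisfies every atom and bond constraint.
So the answer is (C).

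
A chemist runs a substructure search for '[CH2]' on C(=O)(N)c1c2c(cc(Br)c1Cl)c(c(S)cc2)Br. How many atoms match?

The query [CH2] means: aliphatic carbon with exactly two hydrogens.
Check the 17 heavy atoms by environment: 7× c (aromatic, H0) → no; 3× c (aromatic, H1) → no; 2× Br (H0) → no; 1× Cl (H0) → no; 1× S (H1) → no; 1× C (H0) → no; 1× O (H0) → no; 1× N (H2) → no.
No environment satisfies the query, so 0 matching atoms.

0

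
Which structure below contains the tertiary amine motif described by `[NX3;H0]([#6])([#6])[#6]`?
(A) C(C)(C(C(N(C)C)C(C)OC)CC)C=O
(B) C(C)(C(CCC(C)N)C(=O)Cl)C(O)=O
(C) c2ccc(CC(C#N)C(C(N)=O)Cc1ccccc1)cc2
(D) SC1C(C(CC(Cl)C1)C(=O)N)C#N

[NX3;H0]([#6])([#6])[#6] describes a trivalent nitrogen with no H, bonded to three carbons (a tertiary amine).
(A) contains a dimethylamino group (-N(CH3)2), which satisfies every atom and bond constraint.
(B) has a primary amino group (-NH2) but the nitrogen has H2, not H0 with three carbons.
(C) has a primary amide (-C(=O)NH2) but the amide nitrogen has H2 and only one carbon neighbour.
(D) has a primary amide (-C(=O)NH2) but the amide nitrogen has H2 and only one carbon neighbour.
So the answer is (A).

A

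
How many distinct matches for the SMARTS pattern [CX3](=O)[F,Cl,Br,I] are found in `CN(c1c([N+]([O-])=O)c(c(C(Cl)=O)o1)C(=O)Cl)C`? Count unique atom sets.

2

[CX3](=O)[F,Cl,Br,I] is the SMARTS for an acyl halide: a carbonyl carbon bonded to a halogen.
The molecule carries 2 separate instances of an acyl chloride (-C(=O)Cl) meeting every constraint; each maps to a distinct set of atoms, giving 2 matches.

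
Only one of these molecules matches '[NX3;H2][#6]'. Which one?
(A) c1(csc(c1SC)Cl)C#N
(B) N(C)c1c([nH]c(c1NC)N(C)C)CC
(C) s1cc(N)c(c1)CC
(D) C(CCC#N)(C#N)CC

[NX3;H2][#6] describes a trivalent nitrogen with two H attached to carbon (a primary amine).
(A) has a nitrile (-C#N) but the nitrogen is NX1 (triple-bonded), not NX3 with two H.
(B) has a dimethylamino group (-N(CH3)2) but the nitrogen has H0, not H2.
(C) contains a primary amino group (-NH2), which satisfies every atom and bond constraint.
(D) has a nitrile (-C#N) but the nitrogen is NX1 (triple-bonded), not NX3 with two H.
So the answer is (C).

C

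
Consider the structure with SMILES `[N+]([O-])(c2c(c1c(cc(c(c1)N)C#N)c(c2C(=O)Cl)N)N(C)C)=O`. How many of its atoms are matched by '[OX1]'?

3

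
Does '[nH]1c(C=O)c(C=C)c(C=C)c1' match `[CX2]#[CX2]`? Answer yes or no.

No

The pattern [CX2]#[CX2] describes a carbon-carbon triple bond — an alkyne.
The closest candidate here is a vinyl group (-CH=CH2), but the C=C is a double bond; both carbons are CX3, not CX2. No other fragment satisfies the full query, so there is no match.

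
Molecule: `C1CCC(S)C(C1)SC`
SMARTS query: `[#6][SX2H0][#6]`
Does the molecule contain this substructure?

Yes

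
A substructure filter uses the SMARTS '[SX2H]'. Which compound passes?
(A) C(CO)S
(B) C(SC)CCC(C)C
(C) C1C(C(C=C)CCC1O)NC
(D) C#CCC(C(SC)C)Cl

A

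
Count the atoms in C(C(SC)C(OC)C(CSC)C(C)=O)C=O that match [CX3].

2

The query [CX3] means: C with X3: aliphatic carbon with exactly 3 total connections.
Check the 16 heavy atoms by environment: 9× C (X4) → no; 2× C (X3) → match; 2× O (X1) → no; 2× S (X2) → no; 1× O (X2) → no.
That gives 2 matching atoms.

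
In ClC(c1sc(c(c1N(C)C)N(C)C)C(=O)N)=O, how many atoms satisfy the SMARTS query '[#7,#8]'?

5

Check the 17 heavy atoms by environment: 1× s (aromatic) → no; 4× c (aromatic) → no; 6× C → no; 2× O → match; 3× N → match; 1× Cl → no.
Summing the matching environments: 2 + 3 = 5 matching atoms.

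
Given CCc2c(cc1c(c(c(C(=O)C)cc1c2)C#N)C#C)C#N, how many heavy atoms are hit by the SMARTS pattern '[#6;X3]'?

11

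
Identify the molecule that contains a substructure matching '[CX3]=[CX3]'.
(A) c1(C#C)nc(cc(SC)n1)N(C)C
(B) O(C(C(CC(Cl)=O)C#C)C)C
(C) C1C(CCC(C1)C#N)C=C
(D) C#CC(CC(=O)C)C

C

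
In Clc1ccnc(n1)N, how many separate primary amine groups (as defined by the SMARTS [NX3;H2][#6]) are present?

1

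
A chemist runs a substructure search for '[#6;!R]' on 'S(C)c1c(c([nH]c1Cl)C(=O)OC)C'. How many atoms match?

The query [#6;!R] means: carbon not in any ring.
Check the 13 heavy atoms by environment: 1× n (aromatic, in 5-ring) → no; 4× c (aromatic, in 5-ring) → no; 1× Cl (acyclic) → no; 4× C (acyclic) → match; 2× O (acyclic) → no; 1× S (acyclic) → no.
That gives 4 matching atoms.

4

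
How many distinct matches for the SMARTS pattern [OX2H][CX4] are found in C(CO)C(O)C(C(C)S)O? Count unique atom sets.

[OX2H][CX4] is the SMARTS for an aliphatic alcohol: a hydroxyl oxygen bound to an sp3 (X4) carbon.
The molecule carries 3 separate instances of a hydroxyl group (-OH) meeting every constraint; each maps to a distinct set of atoms, giving 3 matches.

3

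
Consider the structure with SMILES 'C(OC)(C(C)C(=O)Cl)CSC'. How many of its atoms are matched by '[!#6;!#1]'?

4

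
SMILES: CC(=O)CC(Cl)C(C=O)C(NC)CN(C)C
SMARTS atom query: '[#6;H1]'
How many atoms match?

4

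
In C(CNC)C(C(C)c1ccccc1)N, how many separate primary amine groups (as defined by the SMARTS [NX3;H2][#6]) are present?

[NX3;H2][#6] is the SMARTS for a primary amine: a trivalent nitrogen with two H attached to carbon.
Exactly one fragment in the molecule meets all constraints, giving 1 match.

1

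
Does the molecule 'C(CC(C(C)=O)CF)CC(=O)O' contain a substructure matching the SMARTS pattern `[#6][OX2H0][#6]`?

No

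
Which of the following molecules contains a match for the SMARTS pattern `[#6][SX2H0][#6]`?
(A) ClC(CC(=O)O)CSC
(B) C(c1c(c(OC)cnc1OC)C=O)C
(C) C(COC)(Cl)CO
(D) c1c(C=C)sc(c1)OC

A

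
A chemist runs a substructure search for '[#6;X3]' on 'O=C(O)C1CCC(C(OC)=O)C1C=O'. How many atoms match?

Check the 14 heavy atoms by environment: 6× C (X4) → no; 3× C (X3) → match; 3× O (X1) → no; 2× O (X2) → no.
That gives 3 matching atoms.

3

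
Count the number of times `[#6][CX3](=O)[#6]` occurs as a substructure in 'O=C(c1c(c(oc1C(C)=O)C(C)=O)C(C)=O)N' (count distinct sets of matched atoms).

3

[#6][CX3](=O)[#6] is the SMARTS for a ketone: a carbonyl carbon (no H) flanked by two carbons.
The molecule carries 3 separate instances of an acetyl/ketone group (-C(=O)CH3) meeting every constraint; each maps to a distinct set of atoms, giving 3 matches.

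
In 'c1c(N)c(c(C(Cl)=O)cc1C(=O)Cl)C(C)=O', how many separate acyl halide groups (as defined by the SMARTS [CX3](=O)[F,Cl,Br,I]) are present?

2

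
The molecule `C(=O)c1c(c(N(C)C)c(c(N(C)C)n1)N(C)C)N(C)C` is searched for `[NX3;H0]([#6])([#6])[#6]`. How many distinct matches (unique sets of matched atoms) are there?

[NX3;H0]([#6])([#6])[#6] is the SMARTS for a tertiary amine: a trivalent nitrogen with no H, bonded to three carbons.
The molecule carries 4 separate instances of a dimethylamino group (-N(CH3)2) meeting every constraint; each maps to a distinct set of atoms, giving 4 matches.

4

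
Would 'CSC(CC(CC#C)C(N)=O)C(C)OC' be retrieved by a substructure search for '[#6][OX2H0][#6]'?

Yes

The pattern [#6][OX2H0][#6] describes an aliphatic oxygen bridging two carbons with no H on the oxygen — an ether.
The molecule carries a methoxy ether (-OCH3), whose atoms satisfy every constraint of the query, so the pattern matches.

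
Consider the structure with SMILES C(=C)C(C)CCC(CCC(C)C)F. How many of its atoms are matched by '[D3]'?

3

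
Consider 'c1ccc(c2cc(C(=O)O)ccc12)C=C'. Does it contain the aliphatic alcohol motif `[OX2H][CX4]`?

No

The pattern [OX2H][CX4] describes a hydroxyl oxygen bound to an sp3 (X4) carbon — an aliphatic alcohol.
The closest candidate here is a carboxylic acid group (-C(=O)OH), but the -OH is on a CX3 carbonyl carbon, not a CX4 carbon. No other fragment satisfies the full query, so there is no match.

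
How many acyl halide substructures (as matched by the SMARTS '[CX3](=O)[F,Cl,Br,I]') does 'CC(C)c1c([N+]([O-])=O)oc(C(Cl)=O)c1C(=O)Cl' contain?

2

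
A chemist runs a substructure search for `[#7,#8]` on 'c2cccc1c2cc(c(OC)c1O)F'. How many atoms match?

2

The query [#7,#8] means: nitrogen or oxygen (comma = OR).
Check the 14 heavy atoms by environment: 10× c (aromatic) → no; 2× O → match; 1× C → no; 1× F → no.
That gives 2 matching atoms.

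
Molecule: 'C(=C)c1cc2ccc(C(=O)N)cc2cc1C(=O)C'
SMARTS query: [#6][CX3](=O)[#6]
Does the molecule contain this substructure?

The pattern [#6][CX3](=O)[#6] describes a carbonyl carbon (no H) flanked by two carbons — a ketone.
The molecule carries an acetyl/ketone group (-C(=O)CH3), whose atoms satisfy every constraint of the query, so the pattern matches.

Yes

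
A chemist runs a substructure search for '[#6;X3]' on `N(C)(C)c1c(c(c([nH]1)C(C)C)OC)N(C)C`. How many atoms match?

Check the 16 heavy atoms by environment: 1× n (aromatic, X3) → no; 4× c (aromatic, X3) → match; 8× C (X4) → no; 1× O (X2) → no; 2× N (X3) → no.
That gives 4 matching atoms.

4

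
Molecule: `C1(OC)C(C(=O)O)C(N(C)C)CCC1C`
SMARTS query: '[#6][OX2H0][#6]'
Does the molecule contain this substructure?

Yes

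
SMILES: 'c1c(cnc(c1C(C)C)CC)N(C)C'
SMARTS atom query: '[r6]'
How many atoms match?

6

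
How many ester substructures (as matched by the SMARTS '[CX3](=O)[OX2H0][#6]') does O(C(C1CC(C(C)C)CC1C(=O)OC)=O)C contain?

[CX3](=O)[OX2H0][#6] is the SMARTS for an ester: a carbonyl carbon bonded to an oxygen that is itself bonded to carbon (no H on that O).
The molecule carries 2 separate instances of a methyl-ester group (-C(=O)OCH3) meeting every constraint; each maps to a distinct set of atoms, giving 2 matches.

2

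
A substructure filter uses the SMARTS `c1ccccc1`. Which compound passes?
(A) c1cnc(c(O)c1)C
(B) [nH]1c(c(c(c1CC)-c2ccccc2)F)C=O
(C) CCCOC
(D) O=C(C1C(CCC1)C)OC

B

c1ccccc1 describes six aromatic carbons in a ring (a benzene ring).
(A) has a methyl group (-CH3) but no six-membered all-carbon aromatic ring is present.
(B) contains a phenyl ring, which satisfies every atom and bond constraint.
(C) has a methyl group (-CH3) but no six-membered all-carbon aromatic ring is present.
(D) has a methyl group (-CH3) but no six-membered all-carbon aromatic ring is present.
So the answer is (B).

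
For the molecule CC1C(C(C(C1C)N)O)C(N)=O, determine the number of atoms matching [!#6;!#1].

4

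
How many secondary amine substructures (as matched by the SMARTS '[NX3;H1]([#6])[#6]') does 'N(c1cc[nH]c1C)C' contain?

1

[NX3;H1]([#6])[#6] is the SMARTS for a secondary amine: a trivalent nitrogen with one H, bonded to two carbons.
Exactly one fragment in the molecule meets all constraints, giving 1 match.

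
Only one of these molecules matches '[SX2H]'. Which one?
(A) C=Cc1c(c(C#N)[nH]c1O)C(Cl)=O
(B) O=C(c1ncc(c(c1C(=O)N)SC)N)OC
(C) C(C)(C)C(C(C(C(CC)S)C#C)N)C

C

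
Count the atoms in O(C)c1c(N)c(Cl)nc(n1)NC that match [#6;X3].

4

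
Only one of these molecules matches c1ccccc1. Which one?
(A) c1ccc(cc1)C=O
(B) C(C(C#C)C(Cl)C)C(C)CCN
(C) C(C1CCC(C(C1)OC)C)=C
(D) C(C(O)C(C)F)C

A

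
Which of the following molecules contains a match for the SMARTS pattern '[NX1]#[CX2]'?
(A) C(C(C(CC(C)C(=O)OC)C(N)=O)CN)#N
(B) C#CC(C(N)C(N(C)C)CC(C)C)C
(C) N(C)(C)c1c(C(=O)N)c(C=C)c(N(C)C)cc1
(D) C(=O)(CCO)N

A

[NX1]#[CX2] describes a nitrogen triple-bonded to a two-connected carbon (a nitrile).
(A) contains a nitrile (-C#N), which satisfies every atom and bond constraint.
(B) has a primary amino group (-NH2) but the nitrogen is NX3 (three connections), not NX1 triple-bonded.
(C) has a primary amide (-C(=O)NH2) but the nitrogen is NX3, not NX1.
(D) has a primary amide (-C(=O)NH2) but the nitrogen is NX3, not NX1.
So the answer is (A).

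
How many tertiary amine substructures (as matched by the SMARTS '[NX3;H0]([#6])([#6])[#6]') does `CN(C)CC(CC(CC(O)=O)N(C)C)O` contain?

2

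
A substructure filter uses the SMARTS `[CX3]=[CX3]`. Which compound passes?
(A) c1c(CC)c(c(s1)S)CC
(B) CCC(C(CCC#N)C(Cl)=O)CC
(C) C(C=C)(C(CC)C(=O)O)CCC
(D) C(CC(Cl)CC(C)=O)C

C

[CX3]=[CX3] describes a non-aromatic C=C double bond between two sp2 carbons (an alkene).
(A) has an ethyl group (-CH2CH3) but its C-C bond is a single bond between CX4 carbons, not CX3=CX3.
(B) has an ethyl group (-CH2CH3) but its C-C bond is a single bond between CX4 carbons, not CX3=CX3.
(C) contains a vinyl group (-CH=CH2), which satisfies every atom and bond constraint.
(D) has an ethyl group (-CH2CH3) but its C-C bond is a single bond between CX4 carbons, not CX3=CX3.
So the answer is (C).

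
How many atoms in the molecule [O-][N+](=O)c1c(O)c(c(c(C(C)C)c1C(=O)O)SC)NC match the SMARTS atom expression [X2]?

3

The query [X2] means: any atom with exactly two total connections (bonds + H).
Check the 20 heavy atoms by environment: 6× c (aromatic, X3) → no; 1× N (X3) → no; 5× C (X4) → no; 1× N (charge +1, X3) → no; 1× O (charge -1, X1) → no; 2× O (X1) → no; 1× S (X2) → match; 2× O (X2) → match; 1× C (X3) → no.
Summing the matching environments: 1 + 2 = 3 matching atoms.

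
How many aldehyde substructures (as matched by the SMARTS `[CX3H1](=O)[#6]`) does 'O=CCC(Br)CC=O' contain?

2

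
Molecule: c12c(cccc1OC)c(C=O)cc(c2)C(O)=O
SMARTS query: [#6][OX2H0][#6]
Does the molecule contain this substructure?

Yes

The pattern [#6][OX2H0][#6] describes an aliphatic oxygen bridging two carbons with no H on the oxygen — an ether.
The molecule carries a methoxy ether (-OCH3), whose atoms satisfy every constraint of the query, so the pattern matches.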